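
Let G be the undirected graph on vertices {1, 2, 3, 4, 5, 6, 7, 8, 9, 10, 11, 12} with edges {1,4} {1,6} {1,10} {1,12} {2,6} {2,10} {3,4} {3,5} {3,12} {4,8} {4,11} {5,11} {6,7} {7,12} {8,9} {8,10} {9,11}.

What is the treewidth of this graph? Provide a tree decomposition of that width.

The largest bag has 4 vertices, giving width 3; this decomposition certifies tw(G) ≤ 3. For the lower bound: the 4 vertex sets {5,9,11}, {3}, {4}, {1,8,10,12} are disjoint, each induces a connected subgraph, and every pair is joined by at least one edge of G. Contracting each set to a single vertex therefore yields K_{4} as a minor, and since treewidth is minor-monotone, tw(G) ≥ tw(K_{4}) = 3. Hence tw(G) = 3 exactly.

Treewidth 3.
One such decomposition:
Bags: B1 = {3, 5, 9, 11}  B2 = {3, 4, 9, 11}  B3 = {3, 4, 8, 9}  B4 = {3, 4, 8, 12}  B5 = {1, 4, 8, 12}  B6 = {1, 8, 10, 12}  B7 = {1, 7, 10, 12}  B8 = {1, 6, 7, 10}  B9 = {2, 6, 7, 10}
Tree: B1–B2, B2–B3, B3–B4, B4–B5, B5–B6, B6–B7, B7–B8, B8–B9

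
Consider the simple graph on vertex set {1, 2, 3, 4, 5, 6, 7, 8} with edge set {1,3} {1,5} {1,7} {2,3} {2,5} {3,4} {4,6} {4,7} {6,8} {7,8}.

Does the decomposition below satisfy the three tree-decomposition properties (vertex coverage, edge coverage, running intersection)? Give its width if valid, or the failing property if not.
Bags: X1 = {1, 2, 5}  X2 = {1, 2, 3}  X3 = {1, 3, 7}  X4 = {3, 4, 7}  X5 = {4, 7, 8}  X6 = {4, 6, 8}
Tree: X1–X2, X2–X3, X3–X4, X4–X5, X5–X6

Every vertex of G appears in some bag (union = {1, 2, 3, 4, 5, 6, 7, 8}); every edge is covered by a bag; and for each vertex v the set of bags containing v is connected in the bag tree. The decomposition is therefore valid. The largest bag has 3 vertices, so the width is 2.

Yes; width 2.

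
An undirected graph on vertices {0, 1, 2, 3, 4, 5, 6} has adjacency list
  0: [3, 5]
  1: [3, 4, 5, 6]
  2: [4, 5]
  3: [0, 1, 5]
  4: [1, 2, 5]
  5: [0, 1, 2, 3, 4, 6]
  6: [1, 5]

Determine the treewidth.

2

A width-2 tree decomposition is:
Bags: B1 = {1, 4, 5}  B2 = {1, 5, 6}  B3 = {2, 4, 5}  B4 = {1, 3, 5}  B5 = {0, 3, 5}
Tree: B1–B2, B1–B3, B2–B4, B4–B5
Every bag has size at most 3, so the width is 3 − 1 = 2 and tw(G) ≤ 2. Conversely, {0, 3, 5} is a clique of size 3, and the vertices of any clique must share a bag in every tree decomposition; so some bag has ≥ 3 vertices and tw(G) ≥ 2. The upper and lower bounds meet at 2, so that is the treewidth.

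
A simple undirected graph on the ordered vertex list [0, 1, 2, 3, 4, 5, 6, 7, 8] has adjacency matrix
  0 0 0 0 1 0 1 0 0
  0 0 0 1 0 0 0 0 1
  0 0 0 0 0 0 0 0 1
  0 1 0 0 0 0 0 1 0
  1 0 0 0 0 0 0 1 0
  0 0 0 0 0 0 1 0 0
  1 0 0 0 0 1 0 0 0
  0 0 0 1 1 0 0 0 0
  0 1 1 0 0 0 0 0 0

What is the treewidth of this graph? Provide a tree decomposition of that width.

Treewidth 1.
One optimal decomposition is:
Bags: B1 = {2, 8}  B2 = {1, 8}  B3 = {1, 3}  B4 = {3, 7}  B5 = {4, 7}  B6 = {0, 4}  B7 = {0, 6}  B8 = {5, 6}
Tree: B1–B2, B2–B3, B3–B4, B4–B5, B5–B6, B6–B7, B7–B8

The largest bag has 2 vertices, giving width 1; this decomposition certifies tw(G) ≤ 1. Since G has at least one edge (e.g. 2–8), it is not an edgeless graph, so tw(G) ≥ 1. Hence tw(G) = 1 exactly.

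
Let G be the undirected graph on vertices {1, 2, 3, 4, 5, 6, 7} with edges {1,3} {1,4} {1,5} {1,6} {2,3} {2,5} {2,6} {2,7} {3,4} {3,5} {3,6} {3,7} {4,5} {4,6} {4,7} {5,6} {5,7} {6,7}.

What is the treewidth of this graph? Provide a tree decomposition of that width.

Each bag holds 5 vertices, so the decomposition has width 4, which upper-bounds the treewidth. For the lower bound, the 5 vertices {2, 3, 5, 6, 7} are pairwise adjacent, and any tree decomposition puts a clique entirely inside one bag — forcing width ≥ 4. The upper and lower bounds meet at 4, so that is the treewidth.

Treewidth 4.
One such decomposition:
Bags: B1 = {3, 4, 5, 6, 7}  B2 = {2, 3, 5, 6, 7}  B3 = {1, 3, 4, 5, 6}
Tree: B1–B2, B1–B3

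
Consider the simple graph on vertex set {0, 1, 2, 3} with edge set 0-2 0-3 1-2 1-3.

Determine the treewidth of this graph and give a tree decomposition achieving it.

Each bag holds 3 vertices, so the decomposition has width 2, which upper-bounds the treewidth. The edges 1–3–0–2–1 form a cycle, so G is not a tree and its treewidth is at least 2. Combining the bounds, tw(G) = 2.

Treewidth 2.
One optimal decomposition is:
Bags: B1 = {0, 1, 3}  B2 = {0, 1, 2}
Tree: B1–B2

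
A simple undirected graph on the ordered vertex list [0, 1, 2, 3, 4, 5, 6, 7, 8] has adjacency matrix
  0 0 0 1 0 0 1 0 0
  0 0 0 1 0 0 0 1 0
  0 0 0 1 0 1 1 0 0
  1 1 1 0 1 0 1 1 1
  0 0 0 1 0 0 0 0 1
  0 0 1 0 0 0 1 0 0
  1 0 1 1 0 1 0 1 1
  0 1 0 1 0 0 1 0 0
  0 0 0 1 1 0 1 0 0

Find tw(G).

2

A width-2 tree decomposition is:
Bags: B1 = {3, 6, 7}  B2 = {2, 3, 6}  B3 = {3, 6, 8}  B4 = {1, 3, 7}  B5 = {3, 4, 8}  B6 = {0, 3, 6}  B7 = {2, 5, 6}
Tree: B1–B2, B1–B3, B1–B4, B3–B5, B2–B6, B2–B7
The largest bag has 3 vertices, giving width 2; this decomposition certifies tw(G) ≤ 2. For the lower bound, the 3 vertices {1, 3, 7} are pairwise adjacent, and any tree decomposition puts a clique entirely inside one bag — forcing width ≥ 2. Combining the bounds, tw(G) = 2.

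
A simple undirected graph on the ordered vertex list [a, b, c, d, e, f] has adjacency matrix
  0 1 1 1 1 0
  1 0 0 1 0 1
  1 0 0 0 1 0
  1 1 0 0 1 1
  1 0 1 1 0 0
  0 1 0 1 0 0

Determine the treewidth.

A width-2 tree decomposition is:
Bags: B1 = {a, d, e}  B2 = {a, b, d}  B3 = {b, d, f}  B4 = {a, c, e}
Tree: B1–B2, B2–B3, B1–B4
Each bag holds 3 vertices, so the decomposition has width 2, which upper-bounds the treewidth. On the other hand G contains the 3-clique {b, d, f}. A clique must lie in a single bag of any decomposition, so no decomposition can have width below 2. Therefore the treewidth is 2.

2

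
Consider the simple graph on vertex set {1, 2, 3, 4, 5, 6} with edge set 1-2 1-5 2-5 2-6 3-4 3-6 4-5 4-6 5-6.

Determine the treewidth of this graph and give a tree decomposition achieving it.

Each bag holds 3 vertices, so the decomposition has width 2, which upper-bounds the treewidth. For the lower bound, the 3 vertices {3, 4, 6} are pairwise adjacent, and any tree decomposition puts a clique entirely inside one bag — forcing width ≥ 2. Therefore the treewidth is 2.

Treewidth 2.
Bags: B1 = {2, 5, 6}  B2 = {4, 5, 6}  B3 = {1, 2, 5}  B4 = {3, 4, 6}
Tree: B1–B2, B1–B3, B2–B4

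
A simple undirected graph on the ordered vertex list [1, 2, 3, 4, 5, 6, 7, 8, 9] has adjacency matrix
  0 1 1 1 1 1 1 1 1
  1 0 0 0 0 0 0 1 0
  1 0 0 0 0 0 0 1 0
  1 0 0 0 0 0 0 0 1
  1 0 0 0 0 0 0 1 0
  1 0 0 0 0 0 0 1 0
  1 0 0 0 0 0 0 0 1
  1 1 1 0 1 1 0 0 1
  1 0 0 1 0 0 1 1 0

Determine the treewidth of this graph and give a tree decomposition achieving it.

Each bag holds 3 vertices, so the decomposition has width 2, which upper-bounds the treewidth. Conversely, {1, 2, 8} is a clique of size 3, and the vertices of any clique must share a bag in every tree decomposition; so some bag has ≥ 3 vertices and tw(G) ≥ 2. Hence tw(G) = 2 exactly.

Treewidth 2.
One optimal decomposition is:
Bags: B1 = {1, 3, 8}  B2 = {1, 2, 8}  B3 = {1, 8, 9}  B4 = {1, 4, 9}  B5 = {1, 5, 8}  B6 = {1, 6, 8}  B7 = {1, 7, 9}
Tree: B1–B2, B2–B3, B3–B4, B2–B5, B5–B6, B4–B7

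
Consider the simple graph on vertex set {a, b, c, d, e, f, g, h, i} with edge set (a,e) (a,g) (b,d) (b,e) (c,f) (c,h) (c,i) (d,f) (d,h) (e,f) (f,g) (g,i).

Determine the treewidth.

A width-3 tree decomposition is:
Bags: B1 = {a, e, g, i}  B2 = {e, f, g, i}  B3 = {c, e, f, i}  B4 = {b, c, e, f}  B5 = {b, c, d, f}  B6 = {b, c, d, h}
Tree: B1–B2, B2–B3, B3–B4, B4–B5, B5–B6
Each bag holds 4 vertices, so the decomposition has width 3, which upper-bounds the treewidth. For the lower bound: the 4 vertex sets {a,g,i}, {e}, {f}, {b,c,d,h} are disjoint, each induces a connected subgraph, and every pair is joined by at least one edge of G. Contracting each set to a single vertex therefore yields K_{4} as a minor, and since treewidth is minor-monotone, tw(G) ≥ tw(K_{4}) = 3. Therefore the treewidth is 3.

3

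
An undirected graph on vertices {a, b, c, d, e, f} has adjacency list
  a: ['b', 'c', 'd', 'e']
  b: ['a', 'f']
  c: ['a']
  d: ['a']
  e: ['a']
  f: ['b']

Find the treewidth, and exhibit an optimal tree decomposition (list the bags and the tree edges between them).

Every bag has size at most 2, so the width is 2 − 1 = 1 and tw(G) ≤ 1. Any graph with an edge has treewidth ≥ 1, and G has the edge e–a. Therefore the treewidth is 1.

Treewidth 1.
One such decomposition:
Bags: B1 = {a, e}  B2 = {a, c}  B3 = {a, d}  B4 = {a, b}  B5 = {b, f}
Tree: B1–B2, B2–B3, B3–B4, B4–B5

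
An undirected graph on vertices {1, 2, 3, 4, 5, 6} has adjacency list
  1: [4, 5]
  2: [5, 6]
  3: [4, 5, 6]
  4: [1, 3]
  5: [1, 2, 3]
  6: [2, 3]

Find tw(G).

2

A width-2 tree decomposition is:
Bags: B1 = {1, 3, 4}  B2 = {1, 3, 5}  B3 = {3, 5, 6}  B4 = {2, 5, 6}
Tree: B1–B2, B2–B3, B3–B4
Every bag has size at most 3, so the width is 3 − 1 = 2 and tw(G) ≤ 2. For the lower bound, G contains the cycle 4–1–5–3–4, so G is not a forest; only forests have treewidth ≤ 1, hence tw(G) ≥ 2. Hence tw(G) = 2 exactly.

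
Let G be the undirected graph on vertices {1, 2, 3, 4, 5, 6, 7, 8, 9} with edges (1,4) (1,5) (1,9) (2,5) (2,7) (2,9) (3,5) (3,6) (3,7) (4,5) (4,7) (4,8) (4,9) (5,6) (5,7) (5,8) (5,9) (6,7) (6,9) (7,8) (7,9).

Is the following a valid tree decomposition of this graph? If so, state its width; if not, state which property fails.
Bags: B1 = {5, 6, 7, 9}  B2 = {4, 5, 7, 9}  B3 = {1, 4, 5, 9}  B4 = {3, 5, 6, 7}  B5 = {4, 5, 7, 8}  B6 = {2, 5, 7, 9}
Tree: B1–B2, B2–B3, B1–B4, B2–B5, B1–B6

Yes; width 3.

Checking the three conditions: (i) the bags cover all of {1, 2, 3, 4, 5, 6, 7, 8, 9}; (ii) for each edge, some bag contains both endpoints; (iii) the bags containing any fixed vertex form a subtree. All hold, so the decomposition is valid with width 4 − 1 = 3.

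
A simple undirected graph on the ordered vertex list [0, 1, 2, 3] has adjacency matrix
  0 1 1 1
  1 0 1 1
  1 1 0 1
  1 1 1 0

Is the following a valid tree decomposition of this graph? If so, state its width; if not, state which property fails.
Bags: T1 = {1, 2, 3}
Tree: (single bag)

No — vertex 0 appears in no bag.

A tree decomposition must satisfy three properties: every vertex lies in some bag; for every edge, both endpoints lie together in some bag; and for every vertex, the bags containing it form a connected subtree. Here vertex 0 appears in no bag, so the decomposition is invalid.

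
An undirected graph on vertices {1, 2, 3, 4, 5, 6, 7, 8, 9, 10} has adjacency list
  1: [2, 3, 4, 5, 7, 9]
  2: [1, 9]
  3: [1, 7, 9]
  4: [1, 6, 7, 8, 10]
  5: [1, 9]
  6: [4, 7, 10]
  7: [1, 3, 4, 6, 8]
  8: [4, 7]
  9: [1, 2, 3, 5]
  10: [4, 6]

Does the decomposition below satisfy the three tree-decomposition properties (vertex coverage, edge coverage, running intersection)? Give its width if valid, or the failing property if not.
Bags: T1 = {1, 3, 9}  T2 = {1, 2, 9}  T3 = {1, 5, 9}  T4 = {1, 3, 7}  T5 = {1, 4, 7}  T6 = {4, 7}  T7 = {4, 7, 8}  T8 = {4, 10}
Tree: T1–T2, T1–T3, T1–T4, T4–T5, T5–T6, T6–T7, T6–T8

No — vertex 6 appears in no bag.

A tree decomposition must satisfy three properties: every vertex lies in some bag; for every edge, both endpoints lie together in some bag; and for every vertex, the bags containing it form a connected subtree. Here vertex 6 appears in no bag, so the decomposition is invalid.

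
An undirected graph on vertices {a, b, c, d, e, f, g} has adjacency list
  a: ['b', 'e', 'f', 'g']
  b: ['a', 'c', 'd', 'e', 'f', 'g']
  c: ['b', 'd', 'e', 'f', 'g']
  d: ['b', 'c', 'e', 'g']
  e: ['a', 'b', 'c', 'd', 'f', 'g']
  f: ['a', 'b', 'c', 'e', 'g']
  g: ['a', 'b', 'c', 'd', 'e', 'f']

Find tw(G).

4

A width-4 tree decomposition is:
Bags: B1 = {b, c, e, f, g}  B2 = {a, b, e, f, g}  B3 = {b, c, d, e, g}
Tree: B1–B2, B1–B3
The largest bag has 5 vertices, giving width 4; this decomposition certifies tw(G) ≤ 4. On the other hand G contains the 5-clique {b, c, d, e, g}. A clique must lie in a single bag of any decomposition, so no decomposition can have width below 4. Therefore the treewidth is 4.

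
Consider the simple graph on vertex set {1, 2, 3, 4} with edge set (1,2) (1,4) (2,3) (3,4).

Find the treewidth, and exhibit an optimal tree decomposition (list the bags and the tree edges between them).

Treewidth 2.
One optimal decomposition is:
Bags: B1 = {1, 2, 3}  B2 = {1, 3, 4}
Tree: B1–B2

The largest bag has 3 vertices, giving width 2; this decomposition certifies tw(G) ≤ 2. The edges 3–2–1–4–3 form a cycle, so G is not a tree and its treewidth is at least 2. The upper and lower bounds meet at 2, so that is the treewidth.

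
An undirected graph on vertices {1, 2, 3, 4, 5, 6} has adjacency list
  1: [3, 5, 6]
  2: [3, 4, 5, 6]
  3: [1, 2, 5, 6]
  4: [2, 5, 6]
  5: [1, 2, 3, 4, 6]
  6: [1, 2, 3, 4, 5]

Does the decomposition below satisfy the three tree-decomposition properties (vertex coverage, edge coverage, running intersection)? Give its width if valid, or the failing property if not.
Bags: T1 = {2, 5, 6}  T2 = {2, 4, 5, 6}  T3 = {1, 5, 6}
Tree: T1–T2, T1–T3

A tree decomposition must satisfy three properties: every vertex lies in some bag; for every edge, both endpoints lie together in some bag; and for every vertex, the bags containing it form a connected subtree. Here vertex 3 appears in no bag, so the decomposition is invalid.

No — vertex 3 appears in no bag.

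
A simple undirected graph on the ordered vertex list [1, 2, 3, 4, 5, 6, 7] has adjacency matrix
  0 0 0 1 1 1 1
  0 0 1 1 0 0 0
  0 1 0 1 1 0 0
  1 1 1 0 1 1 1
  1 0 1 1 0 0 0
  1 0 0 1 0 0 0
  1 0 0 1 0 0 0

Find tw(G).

2

A width-2 tree decomposition is:
Bags: B1 = {1, 4, 7}  B2 = {1, 4, 5}  B3 = {3, 4, 5}  B4 = {1, 4, 6}  B5 = {2, 3, 4}
Tree: B1–B2, B2–B3, B2–B4, B3–B5
Every bag has size at most 3, so the width is 3 − 1 = 2 and tw(G) ≤ 2. On the other hand G contains the 3-clique {1, 4, 5}. A clique must lie in a single bag of any decomposition, so no decomposition can have width below 2. The upper and lower bounds meet at 2, so that is the treewidth.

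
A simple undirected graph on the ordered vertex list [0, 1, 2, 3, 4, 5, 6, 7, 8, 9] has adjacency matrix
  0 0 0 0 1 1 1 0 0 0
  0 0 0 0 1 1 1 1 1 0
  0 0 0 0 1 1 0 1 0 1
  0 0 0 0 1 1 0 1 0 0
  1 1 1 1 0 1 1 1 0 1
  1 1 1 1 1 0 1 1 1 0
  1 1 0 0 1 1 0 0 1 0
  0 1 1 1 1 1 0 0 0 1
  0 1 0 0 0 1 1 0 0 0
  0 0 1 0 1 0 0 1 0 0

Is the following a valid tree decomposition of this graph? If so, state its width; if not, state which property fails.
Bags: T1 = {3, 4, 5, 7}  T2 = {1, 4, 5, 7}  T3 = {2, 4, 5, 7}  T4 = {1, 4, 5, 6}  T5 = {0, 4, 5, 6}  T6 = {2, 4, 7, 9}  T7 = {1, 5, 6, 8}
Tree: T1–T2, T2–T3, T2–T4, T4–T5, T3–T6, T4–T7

Yes; width 3.

Every vertex of G appears in some bag (union = {0, 1, 2, 3, 4, 5, 6, 7, 8, 9}); every edge is covered by a bag; and for each vertex v the set of bags containing v is connected in the bag tree. The decomposition is therefore valid. The largest bag has 4 vertices, so the width is 3.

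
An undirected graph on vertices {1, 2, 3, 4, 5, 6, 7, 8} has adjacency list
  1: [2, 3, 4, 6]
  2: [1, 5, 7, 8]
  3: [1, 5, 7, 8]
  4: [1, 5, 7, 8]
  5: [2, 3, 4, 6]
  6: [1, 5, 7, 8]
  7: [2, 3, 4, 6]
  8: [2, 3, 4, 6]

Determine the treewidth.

4

A width-4 tree decomposition is:
Bags: B1 = {1, 2, 3, 4, 6}  B2 = {2, 3, 4, 6, 8}  B3 = {2, 3, 4, 6, 7}  B4 = {2, 3, 4, 5, 6}
Tree: B1–B2, B2–B3, B3–B4
The largest bag has 5 vertices, giving width 4; this decomposition certifies tw(G) ≤ 4. For the lower bound: the 5 vertex sets {1,4}, {6,8}, {3,7}, {2}, {5} are disjoint, each induces a connected subgraph, and every pair is joined by at least one edge of G. Contracting each set to a single vertex therefore yields K_{5} as a minor, and since treewidth is minor-monotone, tw(G) ≥ tw(K_{5}) = 4. Therefore the treewidth is 4.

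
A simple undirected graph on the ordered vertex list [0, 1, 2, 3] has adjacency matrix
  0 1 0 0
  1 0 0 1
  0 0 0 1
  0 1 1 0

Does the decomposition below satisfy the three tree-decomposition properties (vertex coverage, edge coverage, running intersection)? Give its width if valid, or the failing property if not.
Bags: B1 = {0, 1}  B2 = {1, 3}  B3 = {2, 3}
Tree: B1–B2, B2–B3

Vertex coverage: the bags together contain {0, 1, 2, 3}, the full vertex set. Edge coverage: each edge of G has both endpoints in at least one bag. Running intersection: for every vertex, the bags containing it form a connected subtree. All three properties hold, so this is a valid tree decomposition of width max|bag| − 1 = 1, and hence tw(G) ≤ 1.

Yes; width 1.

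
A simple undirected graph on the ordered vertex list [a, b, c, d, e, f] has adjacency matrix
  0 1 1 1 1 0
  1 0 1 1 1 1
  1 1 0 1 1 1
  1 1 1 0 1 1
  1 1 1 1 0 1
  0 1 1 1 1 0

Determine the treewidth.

A width-4 tree decomposition is:
Bags: B1 = {b, c, d, e, f}  B2 = {a, b, c, d, e}
Tree: B1–B2
Every bag has size at most 5, so the width is 5 − 1 = 4 and tw(G) ≤ 4. For the lower bound, the 5 vertices {b, c, d, e, f} are pairwise adjacent, and any tree decomposition puts a clique entirely inside one bag — forcing width ≥ 4. The upper and lower bounds meet at 4, so that is the treewidth.

4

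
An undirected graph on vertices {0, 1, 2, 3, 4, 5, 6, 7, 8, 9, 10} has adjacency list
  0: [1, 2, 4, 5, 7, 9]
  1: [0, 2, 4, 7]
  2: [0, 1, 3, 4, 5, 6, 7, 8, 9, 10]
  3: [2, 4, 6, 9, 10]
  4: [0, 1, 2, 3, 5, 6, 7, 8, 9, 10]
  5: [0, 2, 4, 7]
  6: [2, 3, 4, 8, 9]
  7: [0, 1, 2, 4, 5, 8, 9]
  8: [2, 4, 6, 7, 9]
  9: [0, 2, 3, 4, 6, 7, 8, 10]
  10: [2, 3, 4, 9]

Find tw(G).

A width-4 tree decomposition is:
Bags: B1 = {0, 2, 4, 7, 9}  B2 = {0, 2, 4, 5, 7}  B3 = {0, 1, 2, 4, 7}  B4 = {2, 4, 7, 8, 9}  B5 = {2, 4, 6, 8, 9}  B6 = {2, 3, 4, 6, 9}  B7 = {2, 3, 4, 9, 10}
Tree: B1–B2, B2–B3, B1–B4, B4–B5, B5–B6, B6–B7
Each bag holds 5 vertices, so the decomposition has width 4, which upper-bounds the treewidth. Conversely, {0, 1, 2, 4, 7} is a clique of size 5, and the vertices of any clique must share a bag in every tree decomposition; so some bag has ≥ 5 vertices and tw(G) ≥ 4. Hence tw(G) = 4 exactly.

4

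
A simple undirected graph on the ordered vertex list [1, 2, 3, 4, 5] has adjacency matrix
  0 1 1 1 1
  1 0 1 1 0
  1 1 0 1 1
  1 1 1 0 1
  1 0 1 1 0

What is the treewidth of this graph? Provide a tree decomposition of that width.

Treewidth 3.
One optimal decomposition is:
Bags: B1 = {1, 3, 4, 5}  B2 = {1, 2, 3, 4}
Tree: B1–B2

Every bag has size at most 4, so the width is 4 − 1 = 3 and tw(G) ≤ 3. Conversely, {1, 2, 3, 4} is a clique of size 4, and the vertices of any clique must share a bag in every tree decomposition; so some bag has ≥ 4 vertices and tw(G) ≥ 3. Combining the bounds, tw(G) = 3.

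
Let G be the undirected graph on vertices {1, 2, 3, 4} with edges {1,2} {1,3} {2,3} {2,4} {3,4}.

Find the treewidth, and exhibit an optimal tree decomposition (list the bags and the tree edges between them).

Treewidth 2.
One such decomposition:
Bags: B1 = {2, 3, 4}  B2 = {1, 2, 3}
Tree: B1–B2

Every bag has size at most 3, so the width is 3 − 1 = 2 and tw(G) ≤ 2. For the lower bound, the 3 vertices {1, 2, 3} are pairwise adjacent, and any tree decomposition puts a clique entirely inside one bag — forcing width ≥ 2. Hence tw(G) = 2 exactly.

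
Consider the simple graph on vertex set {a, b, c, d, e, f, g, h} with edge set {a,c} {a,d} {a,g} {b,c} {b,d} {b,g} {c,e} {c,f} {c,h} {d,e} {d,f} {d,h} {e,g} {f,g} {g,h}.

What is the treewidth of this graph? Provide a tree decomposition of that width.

Treewidth 3.
Bags: B1 = {c, d, e, g}  B2 = {c, d, f, g}  B3 = {c, d, g, h}  B4 = {a, c, d, g}  B5 = {b, c, d, g}
Tree: B1–B2, B2–B3, B3–B4, B4–B5

Each bag holds 4 vertices, so the decomposition has width 3, which upper-bounds the treewidth. For the lower bound: the 4 vertex sets {c,e}, {f,g}, {d}, {h} are disjoint, each induces a connected subgraph, and every pair is joined by at least one edge of G. Contracting each set to a single vertex therefore yields K_{4} as a minor, and since treewidth is minor-monotone, tw(G) ≥ tw(K_{4}) = 3. Hence tw(G) = 3 exactly.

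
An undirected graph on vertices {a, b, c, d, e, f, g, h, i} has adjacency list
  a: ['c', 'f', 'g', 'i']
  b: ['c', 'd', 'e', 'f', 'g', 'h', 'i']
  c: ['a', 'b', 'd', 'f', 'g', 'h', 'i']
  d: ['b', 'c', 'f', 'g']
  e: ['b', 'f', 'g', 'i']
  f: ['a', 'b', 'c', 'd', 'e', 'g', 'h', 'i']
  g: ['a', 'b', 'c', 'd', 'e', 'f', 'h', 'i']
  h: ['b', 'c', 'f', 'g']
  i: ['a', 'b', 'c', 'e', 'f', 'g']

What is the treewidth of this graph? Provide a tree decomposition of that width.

The largest bag has 5 vertices, giving width 4; this decomposition certifies tw(G) ≤ 4. Conversely, {a, c, f, g, i} is a clique of size 5, and the vertices of any clique must share a bag in every tree decomposition; so some bag has ≥ 5 vertices and tw(G) ≥ 4. The upper and lower bounds meet at 4, so that is the treewidth.

Treewidth 4.
One optimal decomposition is:
Bags: B1 = {b, c, f, g, i}  B2 = {a, c, f, g, i}  B3 = {b, c, f, g, h}  B4 = {b, c, d, f, g}  B5 = {b, e, f, g, i}
Tree: B1–B2, B1–B3, B3–B4, B1–B5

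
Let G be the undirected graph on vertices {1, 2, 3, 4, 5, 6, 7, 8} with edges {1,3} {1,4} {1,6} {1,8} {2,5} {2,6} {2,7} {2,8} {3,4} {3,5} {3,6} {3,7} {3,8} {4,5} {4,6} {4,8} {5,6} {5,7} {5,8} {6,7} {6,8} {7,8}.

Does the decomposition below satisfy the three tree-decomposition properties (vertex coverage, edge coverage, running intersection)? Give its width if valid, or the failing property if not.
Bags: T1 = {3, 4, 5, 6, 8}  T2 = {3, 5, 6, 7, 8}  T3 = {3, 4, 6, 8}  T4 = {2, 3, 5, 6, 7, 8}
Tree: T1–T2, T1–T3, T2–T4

No — vertex 1 appears in no bag.

A tree decomposition must satisfy three properties: every vertex lies in some bag; for every edge, both endpoints lie together in some bag; and for every vertex, the bags containing it form a connected subtree. Here vertex 1 appears in no bag, so the decomposition is invalid.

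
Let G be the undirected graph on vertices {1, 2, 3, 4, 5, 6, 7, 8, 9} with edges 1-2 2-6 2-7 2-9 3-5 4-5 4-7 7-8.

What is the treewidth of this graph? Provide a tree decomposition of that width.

Treewidth 1.
Bags: B1 = {4, 7}  B2 = {2, 7}  B3 = {1, 2}  B4 = {4, 5}  B5 = {7, 8}  B6 = {3, 5}  B7 = {2, 6}  B8 = {2, 9}
Tree: B1–B2, B2–B3, B1–B4, B2–B5, B4–B6, B3–B7, B3–B8

The largest bag has 2 vertices, giving width 1; this decomposition certifies tw(G) ≤ 1. Since G has at least one edge (e.g. 7–4), it is not an edgeless graph, so tw(G) ≥ 1. Therefore the treewidth is 1.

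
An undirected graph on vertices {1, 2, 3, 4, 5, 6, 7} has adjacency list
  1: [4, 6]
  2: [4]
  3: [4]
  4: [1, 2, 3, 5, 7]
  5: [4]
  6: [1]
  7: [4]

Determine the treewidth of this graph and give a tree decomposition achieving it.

The largest bag has 2 vertices, giving width 1; this decomposition certifies tw(G) ≤ 1. G has an edge, so its treewidth is at least 1. Combining the bounds, tw(G) = 1.

Treewidth 1.
One optimal decomposition is:
Bags: B1 = {4, 7}  B2 = {1, 4}  B3 = {3, 4}  B4 = {1, 6}  B5 = {4, 5}  B6 = {2, 4}
Tree: B1–B2, B1–B3, B2–B4, B2–B5, B3–B6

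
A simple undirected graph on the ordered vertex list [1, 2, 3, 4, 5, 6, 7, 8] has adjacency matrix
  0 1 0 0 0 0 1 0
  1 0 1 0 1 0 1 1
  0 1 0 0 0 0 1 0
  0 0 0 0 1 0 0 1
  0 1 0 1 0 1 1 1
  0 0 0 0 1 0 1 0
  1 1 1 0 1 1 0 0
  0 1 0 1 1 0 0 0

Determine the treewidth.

2

A width-2 tree decomposition is:
Bags: B1 = {5, 6, 7}  B2 = {2, 5, 7}  B3 = {2, 3, 7}  B4 = {2, 5, 8}  B5 = {1, 2, 7}  B6 = {4, 5, 8}
Tree: B1–B2, B2–B3, B2–B4, B2–B5, B4–B6
Each bag holds 3 vertices, so the decomposition has width 2, which upper-bounds the treewidth. On the other hand G contains the 3-clique {2, 5, 8}. A clique must lie in a single bag of any decomposition, so no decomposition can have width below 2. Hence tw(G) = 2 exactly.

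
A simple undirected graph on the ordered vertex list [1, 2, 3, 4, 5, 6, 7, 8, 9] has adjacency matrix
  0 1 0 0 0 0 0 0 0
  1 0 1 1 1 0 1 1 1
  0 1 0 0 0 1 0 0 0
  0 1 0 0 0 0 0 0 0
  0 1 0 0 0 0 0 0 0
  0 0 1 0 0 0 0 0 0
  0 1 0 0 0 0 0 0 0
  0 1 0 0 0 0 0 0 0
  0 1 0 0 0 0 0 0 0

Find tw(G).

A width-1 tree decomposition is:
Bags: B1 = {2, 9}  B2 = {2, 3}  B3 = {2, 7}  B4 = {2, 5}  B5 = {2, 8}  B6 = {3, 6}  B7 = {1, 2}  B8 = {2, 4}
Tree: B1–B2, B2–B3, B2–B4, B2–B5, B2–B6, B4–B7, B5–B8
Every bag has size at most 2, so the width is 2 − 1 = 1 and tw(G) ≤ 1. Any graph with an edge has treewidth ≥ 1, and G has the edge 9–2. Therefore the treewidth is 1.

1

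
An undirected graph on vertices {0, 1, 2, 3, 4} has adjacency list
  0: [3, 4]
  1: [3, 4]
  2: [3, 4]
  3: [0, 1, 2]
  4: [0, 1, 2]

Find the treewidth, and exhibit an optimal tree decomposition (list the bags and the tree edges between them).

Every bag has size at most 3, so the width is 3 − 1 = 2 and tw(G) ≤ 2. The edges 0–3–2–4–0 form a cycle, so G is not a tree and its treewidth is at least 2. The upper and lower bounds meet at 2, so that is the treewidth.

Treewidth 2.
Bags: B1 = {0, 3, 4}  B2 = {2, 3, 4}  B3 = {1, 3, 4}
Tree: B1–B2, B2–B3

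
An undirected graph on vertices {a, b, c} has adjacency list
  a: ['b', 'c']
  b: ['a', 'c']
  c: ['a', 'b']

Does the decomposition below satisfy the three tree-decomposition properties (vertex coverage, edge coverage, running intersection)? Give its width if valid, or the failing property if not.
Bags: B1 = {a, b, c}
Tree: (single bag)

Yes; width 2.

Checking the three conditions: (i) the bags cover all of {a, b, c}; (ii) for each edge, some bag contains both endpoints; (iii) the bags containing any fixed vertex form a subtree. All hold, so the decomposition is valid with width 3 − 1 = 2.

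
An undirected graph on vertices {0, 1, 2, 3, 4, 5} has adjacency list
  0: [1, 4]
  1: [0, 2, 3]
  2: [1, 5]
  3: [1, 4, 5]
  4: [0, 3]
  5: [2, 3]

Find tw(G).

2

A width-2 tree decomposition is:
Bags: B1 = {0, 1, 4}  B2 = {1, 3, 4}  B3 = {1, 2, 3}  B4 = {2, 3, 5}
Tree: B1–B2, B2–B3, B3–B4
The largest bag has 3 vertices, giving width 2; this decomposition certifies tw(G) ≤ 2. Since 0–4–3–1–0 is a cycle in G, G is not acyclic. Forests are exactly the graphs of treewidth ≤ 1, so tw(G) ≥ 2. The upper and lower bounds meet at 2, so that is the treewidth.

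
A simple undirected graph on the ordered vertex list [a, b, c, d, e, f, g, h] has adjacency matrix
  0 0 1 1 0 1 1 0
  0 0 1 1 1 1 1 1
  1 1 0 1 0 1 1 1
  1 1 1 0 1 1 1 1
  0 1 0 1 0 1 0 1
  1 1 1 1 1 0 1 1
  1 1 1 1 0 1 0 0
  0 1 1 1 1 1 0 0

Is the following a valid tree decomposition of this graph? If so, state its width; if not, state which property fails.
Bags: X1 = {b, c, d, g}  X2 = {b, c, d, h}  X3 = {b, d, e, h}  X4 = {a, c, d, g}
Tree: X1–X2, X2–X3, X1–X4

A tree decomposition must satisfy three properties: every vertex lies in some bag; for every edge, both endpoints lie together in some bag; and for every vertex, the bags containing it form a connected subtree. Here vertex f appears in no bag, so the decomposition is invalid.

No — vertex f appears in no bag.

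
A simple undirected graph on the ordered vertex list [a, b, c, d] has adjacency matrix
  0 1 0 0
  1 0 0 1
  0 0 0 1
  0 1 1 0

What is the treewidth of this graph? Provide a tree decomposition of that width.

The largest bag has 2 vertices, giving width 1; this decomposition certifies tw(G) ≤ 1. Any graph with an edge has treewidth ≥ 1, and G has the edge b–d. Combining the bounds, tw(G) = 1.

Treewidth 1.
Bags: B1 = {b, d}  B2 = {c, d}  B3 = {a, b}
Tree: B1–B2, B1–B3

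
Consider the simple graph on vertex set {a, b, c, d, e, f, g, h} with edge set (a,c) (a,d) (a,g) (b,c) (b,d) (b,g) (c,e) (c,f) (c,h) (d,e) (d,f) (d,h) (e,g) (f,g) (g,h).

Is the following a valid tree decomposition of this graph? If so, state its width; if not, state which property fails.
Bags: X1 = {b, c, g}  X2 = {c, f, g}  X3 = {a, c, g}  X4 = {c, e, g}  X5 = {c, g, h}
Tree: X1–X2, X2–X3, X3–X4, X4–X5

No — vertex d appears in no bag.

A tree decomposition must satisfy three properties: every vertex lies in some bag; for every edge, both endpoints lie together in some bag; and for every vertex, the bags containing it form a connected subtree. Here vertex d appears in no bag, so the decomposition is invalid.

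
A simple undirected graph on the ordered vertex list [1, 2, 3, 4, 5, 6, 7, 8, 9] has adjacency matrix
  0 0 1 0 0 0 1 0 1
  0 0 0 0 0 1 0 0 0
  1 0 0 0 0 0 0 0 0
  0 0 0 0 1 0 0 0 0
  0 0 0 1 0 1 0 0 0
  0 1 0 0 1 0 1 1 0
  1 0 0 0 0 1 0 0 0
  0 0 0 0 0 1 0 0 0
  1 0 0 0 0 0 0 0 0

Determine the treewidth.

1

A width-1 tree decomposition is:
Bags: B1 = {6, 7}  B2 = {5, 6}  B3 = {1, 7}  B4 = {1, 3}  B5 = {1, 9}  B6 = {4, 5}  B7 = {2, 6}  B8 = {6, 8}
Tree: B1–B2, B1–B3, B3–B4, B4–B5, B2–B6, B2–B7, B7–B8
The largest bag has 2 vertices, giving width 1; this decomposition certifies tw(G) ≤ 1. Since G has at least one edge (e.g. 7–6), it is not an edgeless graph, so tw(G) ≥ 1. The upper and lower bounds meet at 1, so that is the treewidth.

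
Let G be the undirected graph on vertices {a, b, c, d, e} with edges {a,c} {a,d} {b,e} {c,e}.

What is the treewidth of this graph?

1

A width-1 tree decomposition is:
Bags: B1 = {b, e}  B2 = {c, e}  B3 = {a, c}  B4 = {a, d}
Tree: B1–B2, B2–B3, B3–B4
Every bag has size at most 2, so the width is 2 − 1 = 1 and tw(G) ≤ 1. Since G has at least one edge (e.g. b–e), it is not an edgeless graph, so tw(G) ≥ 1. Therefore the treewidth is 1.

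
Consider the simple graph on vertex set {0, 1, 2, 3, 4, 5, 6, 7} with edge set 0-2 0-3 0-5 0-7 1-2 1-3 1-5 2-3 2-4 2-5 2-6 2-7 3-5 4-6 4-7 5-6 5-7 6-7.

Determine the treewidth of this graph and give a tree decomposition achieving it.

Treewidth 3.
Bags: B1 = {0, 2, 3, 5}  B2 = {0, 2, 5, 7}  B3 = {2, 5, 6, 7}  B4 = {2, 4, 6, 7}  B5 = {1, 2, 3, 5}
Tree: B1–B2, B2–B3, B3–B4, B1–B5

The largest bag has 4 vertices, giving width 3; this decomposition certifies tw(G) ≤ 3. Conversely, {2, 4, 6, 7} is a clique of size 4, and the vertices of any clique must share a bag in every tree decomposition; so some bag has ≥ 4 vertices and tw(G) ≥ 3. Combining the bounds, tw(G) = 3.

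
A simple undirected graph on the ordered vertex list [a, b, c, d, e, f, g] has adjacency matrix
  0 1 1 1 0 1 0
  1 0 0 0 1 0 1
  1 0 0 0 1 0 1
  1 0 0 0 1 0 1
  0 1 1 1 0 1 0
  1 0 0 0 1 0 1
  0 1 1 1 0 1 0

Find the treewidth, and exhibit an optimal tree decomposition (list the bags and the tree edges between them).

The largest bag has 4 vertices, giving width 3; this decomposition certifies tw(G) ≤ 3. For the lower bound: the 4 vertex sets {c,e}, {d,g}, {a}, {b} are disjoint, each induces a connected subgraph, and every pair is joined by at least one edge of G. Contracting each set to a single vertex therefore yields K_{4} as a minor, and since treewidth is minor-monotone, tw(G) ≥ tw(K_{4}) = 3. Therefore the treewidth is 3.

Treewidth 3.
One optimal decomposition is:
Bags: B1 = {a, c, e, g}  B2 = {a, d, e, g}  B3 = {a, b, e, g}  B4 = {a, e, f, g}
Tree: B1–B2, B2–B3, B3–B4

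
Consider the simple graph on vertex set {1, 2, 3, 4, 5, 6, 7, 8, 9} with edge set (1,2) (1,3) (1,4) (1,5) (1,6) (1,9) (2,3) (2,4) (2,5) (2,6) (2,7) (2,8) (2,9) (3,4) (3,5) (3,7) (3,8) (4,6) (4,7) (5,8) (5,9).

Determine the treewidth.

A width-3 tree decomposition is:
Bags: B1 = {1, 2, 3, 4}  B2 = {2, 3, 4, 7}  B3 = {1, 2, 3, 5}  B4 = {2, 3, 5, 8}  B5 = {1, 2, 5, 9}  B6 = {1, 2, 4, 6}
Tree: B1–B2, B1–B3, B3–B4, B3–B5, B1–B6
Each bag holds 4 vertices, so the decomposition has width 3, which upper-bounds the treewidth. For the lower bound, the 4 vertices {2, 3, 5, 8} are pairwise adjacent, and any tree decomposition puts a clique entirely inside one bag — forcing width ≥ 3. Therefore the treewidth is 3.

3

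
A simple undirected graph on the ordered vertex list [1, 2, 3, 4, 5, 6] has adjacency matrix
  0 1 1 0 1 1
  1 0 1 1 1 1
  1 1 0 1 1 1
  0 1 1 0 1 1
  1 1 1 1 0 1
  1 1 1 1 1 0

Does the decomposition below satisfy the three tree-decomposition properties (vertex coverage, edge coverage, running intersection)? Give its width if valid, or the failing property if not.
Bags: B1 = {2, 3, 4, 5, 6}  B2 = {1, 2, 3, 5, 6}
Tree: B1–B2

Yes; width 4.

Checking the three conditions: (i) the bags cover all of {1, 2, 3, 4, 5, 6}; (ii) for each edge, some bag contains both endpoints; (iii) the bags containing any fixed vertex form a subtree. All hold, so the decomposition is valid with width 5 − 1 = 4.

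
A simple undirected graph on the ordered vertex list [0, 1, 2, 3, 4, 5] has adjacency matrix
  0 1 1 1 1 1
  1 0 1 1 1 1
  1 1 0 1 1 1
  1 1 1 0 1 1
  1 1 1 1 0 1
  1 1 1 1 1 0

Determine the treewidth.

A width-5 tree decomposition is:
Bags: B1 = {0, 1, 2, 3, 4, 5}
Tree: (single bag)
With just one bag of size 6, the width is 6 − 1 = 5, so tw(G) ≤ 5. On the other hand G contains the 6-clique {0, 1, 2, 3, 4, 5}. A clique must lie in a single bag of any decomposition, so no decomposition can have width below 5. Combining the bounds, tw(G) = 5.

5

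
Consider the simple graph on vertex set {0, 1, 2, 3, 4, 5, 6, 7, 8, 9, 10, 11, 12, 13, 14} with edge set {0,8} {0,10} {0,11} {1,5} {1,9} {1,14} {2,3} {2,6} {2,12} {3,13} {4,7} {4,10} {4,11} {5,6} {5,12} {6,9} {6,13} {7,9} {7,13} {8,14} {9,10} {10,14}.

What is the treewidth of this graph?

A width-3 tree decomposition is:
Bags: B1 = {0, 4, 8, 11}  B2 = {0, 4, 8, 10}  B3 = {4, 8, 10, 14}  B4 = {4, 7, 10, 14}  B5 = {7, 9, 10, 14}  B6 = {1, 7, 9, 14}  B7 = {1, 7, 9, 13}  B8 = {1, 6, 9, 13}  B9 = {1, 5, 6, 13}  B10 = {3, 5, 6, 13}  B11 = {2, 3, 5, 6}  B12 = {2, 3, 5, 12}
Tree: B1–B2, B2–B3, B3–B4, B4–B5, B5–B6, B6–B7, B7–B8, B8–B9, B9–B10, B10–B11, B11–B12
The largest bag has 4 vertices, giving width 3; this decomposition certifies tw(G) ≤ 3. For the lower bound: the 4 vertex sets {0,8,11}, {4}, {10}, {1,7,9,14} are disjoint, each induces a connected subgraph, and every pair is joined by at least one edge of G. Contracting each set to a single vertex therefore yields K_{4} as a minor, and since treewidth is minor-monotone, tw(G) ≥ tw(K_{4}) = 3. The upper and lower bounds meet at 3, so that is the treewidth.

3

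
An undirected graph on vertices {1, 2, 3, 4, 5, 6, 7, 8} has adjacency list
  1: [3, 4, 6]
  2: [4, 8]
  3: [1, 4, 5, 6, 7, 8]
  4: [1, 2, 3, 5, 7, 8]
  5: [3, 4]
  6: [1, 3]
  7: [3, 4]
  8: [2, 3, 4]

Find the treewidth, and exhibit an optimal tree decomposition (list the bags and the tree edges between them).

Every bag has size at most 3, so the width is 3 − 1 = 2 and tw(G) ≤ 2. On the other hand G contains the 3-clique {2, 4, 8}. A clique must lie in a single bag of any decomposition, so no decomposition can have width below 2. Hence tw(G) = 2 exactly.

Treewidth 2.
One such decomposition:
Bags: B1 = {3, 4, 7}  B2 = {1, 3, 4}  B3 = {3, 4, 8}  B4 = {3, 4, 5}  B5 = {1, 3, 6}  B6 = {2, 4, 8}
Tree: B1–B2, B1–B3, B1–B4, B2–B5, B3–B6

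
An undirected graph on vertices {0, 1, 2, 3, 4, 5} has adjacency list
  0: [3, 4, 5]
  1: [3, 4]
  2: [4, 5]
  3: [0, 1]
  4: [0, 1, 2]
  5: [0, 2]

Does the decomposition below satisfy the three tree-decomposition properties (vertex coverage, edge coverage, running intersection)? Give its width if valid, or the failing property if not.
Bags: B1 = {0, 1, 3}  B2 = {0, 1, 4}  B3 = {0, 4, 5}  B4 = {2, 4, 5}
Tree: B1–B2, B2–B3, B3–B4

Checking the three conditions: (i) the bags cover all of {0, 1, 2, 3, 4, 5}; (ii) for each edge, some bag contains both endpoints; (iii) the bags containing any fixed vertex form a subtree. All hold, so the decomposition is valid with width 3 − 1 = 2.

Yes; width 2.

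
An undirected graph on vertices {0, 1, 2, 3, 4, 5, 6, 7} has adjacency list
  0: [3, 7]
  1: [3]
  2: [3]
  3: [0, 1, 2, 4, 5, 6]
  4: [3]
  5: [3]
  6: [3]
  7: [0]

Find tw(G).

1

A width-1 tree decomposition is:
Bags: B1 = {0, 3}  B2 = {3, 5}  B3 = {3, 4}  B4 = {3, 6}  B5 = {1, 3}  B6 = {0, 7}  B7 = {2, 3}
Tree: B1–B2, B1–B3, B2–B4, B4–B5, B1–B6, B3–B7
Each bag holds 2 vertices, so the decomposition has width 1, which upper-bounds the treewidth. G has an edge, so its treewidth is at least 1. The upper and lower bounds meet at 1, so that is the treewidth.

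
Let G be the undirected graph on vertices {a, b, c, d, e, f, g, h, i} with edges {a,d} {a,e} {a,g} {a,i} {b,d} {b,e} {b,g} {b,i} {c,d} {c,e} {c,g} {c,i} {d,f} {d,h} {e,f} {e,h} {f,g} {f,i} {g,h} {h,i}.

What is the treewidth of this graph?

A width-4 tree decomposition is:
Bags: B1 = {d, e, g, h, i}  B2 = {b, d, e, g, i}  B3 = {c, d, e, g, i}  B4 = {d, e, f, g, i}  B5 = {a, d, e, g, i}
Tree: B1–B2, B2–B3, B3–B4, B4–B5
The largest bag has 5 vertices, giving width 4; this decomposition certifies tw(G) ≤ 4. For the lower bound: the 5 vertex sets {h,i}, {b,g}, {c,d}, {e}, {f} are disjoint, each induces a connected subgraph, and every pair is joined by at least one edge of G. Contracting each set to a single vertex therefore yields K_{5} as a minor, and since treewidth is minor-monotone, tw(G) ≥ tw(K_{5}) = 4. Therefore the treewidth is 4.

4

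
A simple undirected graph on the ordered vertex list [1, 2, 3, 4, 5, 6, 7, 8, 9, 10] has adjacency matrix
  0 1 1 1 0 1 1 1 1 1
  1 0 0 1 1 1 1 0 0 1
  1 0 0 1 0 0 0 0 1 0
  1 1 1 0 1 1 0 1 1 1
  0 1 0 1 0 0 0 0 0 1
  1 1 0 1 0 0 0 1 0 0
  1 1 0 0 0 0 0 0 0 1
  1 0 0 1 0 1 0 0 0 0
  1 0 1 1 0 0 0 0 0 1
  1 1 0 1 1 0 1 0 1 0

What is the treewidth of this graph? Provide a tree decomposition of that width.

Every bag has size at most 4, so the width is 4 − 1 = 3 and tw(G) ≤ 3. Conversely, {1, 4, 6, 8} is a clique of size 4, and the vertices of any clique must share a bag in every tree decomposition; so some bag has ≥ 4 vertices and tw(G) ≥ 3. Combining the bounds, tw(G) = 3.

Treewidth 3.
Bags: B1 = {1, 4, 9, 10}  B2 = {1, 3, 4, 9}  B3 = {1, 2, 4, 10}  B4 = {1, 2, 7, 10}  B5 = {1, 2, 4, 6}  B6 = {1, 4, 6, 8}  B7 = {2, 4, 5, 10}
Tree: B1–B2, B1–B3, B3–B4, B3–B5, B5–B6, B3–B7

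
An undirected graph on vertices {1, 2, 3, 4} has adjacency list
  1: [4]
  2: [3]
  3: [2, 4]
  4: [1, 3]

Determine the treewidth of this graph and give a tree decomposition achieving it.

Every bag has size at most 2, so the width is 2 − 1 = 1 and tw(G) ≤ 1. Any graph with an edge has treewidth ≥ 1, and G has the edge 4–3. Combining the bounds, tw(G) = 1.

Treewidth 1.
One optimal decomposition is:
Bags: B1 = {3, 4}  B2 = {1, 4}  B3 = {2, 3}
Tree: B1–B2, B1–B3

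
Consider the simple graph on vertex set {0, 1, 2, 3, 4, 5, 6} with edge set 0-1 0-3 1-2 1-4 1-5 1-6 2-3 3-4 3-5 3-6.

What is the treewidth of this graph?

A width-2 tree decomposition is:
Bags: B1 = {1, 3, 5}  B2 = {0, 1, 3}  B3 = {1, 3, 6}  B4 = {1, 2, 3}  B5 = {1, 3, 4}
Tree: B1–B2, B2–B3, B3–B4, B4–B5
Each bag holds 3 vertices, so the decomposition has width 2, which upper-bounds the treewidth. The edges 3–5–1–0–3 form a cycle, so G is not a tree and its treewidth is at least 2. The upper and lower bounds meet at 2, so that is the treewidth.

2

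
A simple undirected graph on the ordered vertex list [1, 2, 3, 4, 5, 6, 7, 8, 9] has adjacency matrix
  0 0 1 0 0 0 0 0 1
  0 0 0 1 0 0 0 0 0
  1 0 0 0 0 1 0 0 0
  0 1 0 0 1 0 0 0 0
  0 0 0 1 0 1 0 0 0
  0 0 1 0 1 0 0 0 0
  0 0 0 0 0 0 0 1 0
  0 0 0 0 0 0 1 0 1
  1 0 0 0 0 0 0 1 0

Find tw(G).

1

A width-1 tree decomposition is:
Bags: B1 = {2, 4}  B2 = {4, 5}  B3 = {5, 6}  B4 = {3, 6}  B5 = {1, 3}  B6 = {1, 9}  B7 = {8, 9}  B8 = {7, 8}
Tree: B1–B2, B2–B3, B3–B4, B4–B5, B5–B6, B6–B7, B7–B8
Each bag holds 2 vertices, so the decomposition has width 1, which upper-bounds the treewidth. G has an edge, so its treewidth is at least 1. Hence tw(G) = 1 exactly.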